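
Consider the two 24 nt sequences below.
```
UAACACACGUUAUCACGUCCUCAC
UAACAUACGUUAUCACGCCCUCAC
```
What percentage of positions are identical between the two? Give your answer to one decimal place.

Mismatches at positions 6, 18 (1-based): 2 of 24.
Identical positions: 22/24 = 91.67% → 91.7%.

91.7%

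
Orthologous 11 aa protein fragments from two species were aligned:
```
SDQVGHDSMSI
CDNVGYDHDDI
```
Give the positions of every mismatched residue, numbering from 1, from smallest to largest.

Differences at position 1 (S→C), position 3 (Q→N), position 6 (H→Y), position 8 (S→H), position 9 (M→D), position 10 (S→D).

1, 3, 6, 8, 9, 10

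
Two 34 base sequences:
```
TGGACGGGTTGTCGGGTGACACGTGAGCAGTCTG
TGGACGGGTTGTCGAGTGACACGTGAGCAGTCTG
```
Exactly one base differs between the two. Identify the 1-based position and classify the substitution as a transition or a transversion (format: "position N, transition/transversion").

Position 15 changes G→A. G is a purine and A is a purine, so this is a transition.

position 15, transition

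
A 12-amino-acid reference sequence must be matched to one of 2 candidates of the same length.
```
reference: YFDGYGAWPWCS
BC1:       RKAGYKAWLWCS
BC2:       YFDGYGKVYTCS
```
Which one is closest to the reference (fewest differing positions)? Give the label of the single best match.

BC2

Hamming distances to reference — BC1: 5; BC2: 4.
Smallest is BC2 with 4 mismatches.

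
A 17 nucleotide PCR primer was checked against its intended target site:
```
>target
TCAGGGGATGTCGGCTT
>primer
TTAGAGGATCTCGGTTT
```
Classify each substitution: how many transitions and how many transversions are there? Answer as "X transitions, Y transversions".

3 transitions, 1 transversion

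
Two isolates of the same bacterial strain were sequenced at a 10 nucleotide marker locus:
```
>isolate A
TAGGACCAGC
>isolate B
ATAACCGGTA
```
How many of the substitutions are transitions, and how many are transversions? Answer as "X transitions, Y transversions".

Mismatches (1-based):
position 1: T→A (pyrimidine→purine, transversion)
position 2: A→T (purine→pyrimidine, transversion)
position 3: G→A (purine→purine, transition)
position 4: G→A (purine→purine, transition)
position 5: A→C (purine→pyrimidine, transversion)
position 7: C→G (pyrimidine→purine, transversion)
position 8: A→G (purine→purine, transition)
position 9: G→T (purine→pyrimidine, transversion)
position 10: C→A (pyrimidine→purine, transversion)

3 transitions, 6 transversions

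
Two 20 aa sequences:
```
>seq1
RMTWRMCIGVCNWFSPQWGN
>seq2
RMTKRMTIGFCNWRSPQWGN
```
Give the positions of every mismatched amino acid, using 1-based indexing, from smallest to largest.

4, 7, 10, 14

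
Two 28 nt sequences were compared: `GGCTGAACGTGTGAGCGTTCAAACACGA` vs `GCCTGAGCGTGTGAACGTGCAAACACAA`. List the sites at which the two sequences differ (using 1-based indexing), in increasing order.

Differences at site 2 (G→C), site 7 (A→G), site 15 (G→A), site 19 (T→G), site 27 (G→A).

2, 7, 15, 19, 27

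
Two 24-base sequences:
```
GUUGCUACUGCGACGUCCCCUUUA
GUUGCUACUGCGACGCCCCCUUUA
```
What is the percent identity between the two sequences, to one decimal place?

1 position differs (16), so 23 of 24 match: 23/24 = 95.83%.

95.8%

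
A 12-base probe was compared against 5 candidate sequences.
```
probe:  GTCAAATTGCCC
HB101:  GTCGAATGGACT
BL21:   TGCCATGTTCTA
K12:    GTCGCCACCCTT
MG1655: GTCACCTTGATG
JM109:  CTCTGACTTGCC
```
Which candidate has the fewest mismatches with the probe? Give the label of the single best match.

HB101

Hamming distances to probe — HB101: 4; BL21: 8; K12: 8; MG1655: 5; JM109: 6.
Smallest is HB101 with 4 mismatches.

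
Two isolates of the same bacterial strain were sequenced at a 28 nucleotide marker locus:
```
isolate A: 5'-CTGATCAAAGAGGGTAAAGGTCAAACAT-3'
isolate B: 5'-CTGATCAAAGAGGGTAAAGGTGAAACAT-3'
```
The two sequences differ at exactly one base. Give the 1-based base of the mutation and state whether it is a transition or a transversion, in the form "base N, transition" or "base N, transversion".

base 22, transversion

Base 22 changes C→G. C is a pyrimidine and G is a purine, so this is a transversion.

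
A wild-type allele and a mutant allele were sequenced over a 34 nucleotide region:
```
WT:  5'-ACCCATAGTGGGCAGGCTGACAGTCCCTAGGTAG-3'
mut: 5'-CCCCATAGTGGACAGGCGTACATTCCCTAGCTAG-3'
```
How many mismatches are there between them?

Comparing position by position, 6 sites differ: 1 (A/C), 12 (G/A), 18 (T/G), 19 (G/T), 23 (G/T), 31 (G/C).

6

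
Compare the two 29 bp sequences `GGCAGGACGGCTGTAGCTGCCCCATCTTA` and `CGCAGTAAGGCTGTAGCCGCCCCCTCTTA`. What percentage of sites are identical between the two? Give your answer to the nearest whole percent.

83%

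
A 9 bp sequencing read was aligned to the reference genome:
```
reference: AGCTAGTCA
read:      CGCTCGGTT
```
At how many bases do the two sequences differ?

5

Comparing position by position, 5 bases differ: 1 (A/C), 5 (A/C), 7 (T/G), 8 (C/T), 9 (A/T).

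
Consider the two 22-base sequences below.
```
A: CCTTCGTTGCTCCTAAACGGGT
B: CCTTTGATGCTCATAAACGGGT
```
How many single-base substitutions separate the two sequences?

3

Mismatches (1-based): site 5: C→T; site 7: T→A; site 13: C→A.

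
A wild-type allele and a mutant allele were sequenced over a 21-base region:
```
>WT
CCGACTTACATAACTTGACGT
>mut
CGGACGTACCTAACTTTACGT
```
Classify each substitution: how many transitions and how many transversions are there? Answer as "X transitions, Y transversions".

Mismatches (1-based):
position 2: C→G (pyrimidine→purine, transversion)
position 6: T→G (pyrimidine→purine, transversion)
position 10: A→C (purine→pyrimidine, transversion)
position 17: G→T (purine→pyrimidine, transversion)

0 transitions, 4 transversions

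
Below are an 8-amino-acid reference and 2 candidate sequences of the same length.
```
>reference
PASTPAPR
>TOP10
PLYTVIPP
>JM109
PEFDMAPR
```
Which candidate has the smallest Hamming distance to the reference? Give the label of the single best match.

JM109

TOP10 differs at 5 residues; JM109 differs at 4 residues. The closest is JM109.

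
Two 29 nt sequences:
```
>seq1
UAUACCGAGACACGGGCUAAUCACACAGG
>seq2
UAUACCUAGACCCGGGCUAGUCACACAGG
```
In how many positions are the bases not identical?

3

Comparing position by position, 3 positions differ: 7 (G/U), 12 (A/C), 20 (A/G).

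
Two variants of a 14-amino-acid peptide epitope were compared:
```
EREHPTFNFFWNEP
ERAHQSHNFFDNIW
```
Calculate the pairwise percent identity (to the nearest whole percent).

50%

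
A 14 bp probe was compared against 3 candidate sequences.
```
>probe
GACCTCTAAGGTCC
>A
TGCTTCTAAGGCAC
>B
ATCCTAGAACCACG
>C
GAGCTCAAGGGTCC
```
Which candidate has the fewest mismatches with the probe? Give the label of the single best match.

C

Hamming distances to probe — A: 5; B: 8; C: 3.
Smallest is C with 3 mismatches.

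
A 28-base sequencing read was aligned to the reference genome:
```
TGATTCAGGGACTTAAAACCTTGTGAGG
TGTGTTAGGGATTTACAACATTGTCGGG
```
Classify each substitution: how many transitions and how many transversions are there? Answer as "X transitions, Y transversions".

Mismatches (1-based):
base 3: A→T (purine→pyrimidine, transversion)
base 4: T→G (pyrimidine→purine, transversion)
base 6: C→T (pyrimidine→pyrimidine, transition)
base 12: C→T (pyrimidine→pyrimidine, transition)
base 16: A→C (purine→pyrimidine, transversion)
base 20: C→A (pyrimidine→purine, transversion)
base 25: G→C (purine→pyrimidine, transversion)
base 26: A→G (purine→purine, transition)

3 transitions, 5 transversions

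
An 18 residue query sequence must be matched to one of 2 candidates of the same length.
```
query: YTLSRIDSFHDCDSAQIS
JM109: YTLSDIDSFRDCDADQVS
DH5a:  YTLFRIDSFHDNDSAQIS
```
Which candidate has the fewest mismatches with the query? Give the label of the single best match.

Hamming distances to query — JM109: 5; DH5a: 2.
Smallest is DH5a with 2 mismatches.

DH5a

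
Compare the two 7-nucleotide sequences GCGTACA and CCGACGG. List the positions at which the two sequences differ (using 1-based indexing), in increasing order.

Differences at position 1 (G→C), position 4 (T→A), position 5 (A→C), position 6 (C→G), position 7 (A→G).

1, 4, 5, 6, 7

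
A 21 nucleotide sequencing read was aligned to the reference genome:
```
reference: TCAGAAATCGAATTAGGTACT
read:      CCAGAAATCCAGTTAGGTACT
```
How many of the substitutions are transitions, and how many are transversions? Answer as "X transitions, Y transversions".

2 transitions, 1 transversion

Transitions (purine↔purine or pyrimidine↔pyrimidine): 1 T→C, 12 A→G.
Transversions (purine↔pyrimidine): 10 G→C.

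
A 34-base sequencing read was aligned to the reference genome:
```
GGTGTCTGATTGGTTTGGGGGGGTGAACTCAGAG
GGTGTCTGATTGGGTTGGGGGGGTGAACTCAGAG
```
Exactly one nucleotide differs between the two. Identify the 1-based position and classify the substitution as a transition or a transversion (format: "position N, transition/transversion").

Position 14 changes T→G. T is a pyrimidine and G is a purine, so this is a transversion.

position 14, transversion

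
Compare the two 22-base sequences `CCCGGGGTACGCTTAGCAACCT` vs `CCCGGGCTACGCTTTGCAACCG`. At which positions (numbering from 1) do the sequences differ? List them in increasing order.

7, 15, 22

Differences at position 7 (G→C), position 15 (A→T), position 22 (T→G).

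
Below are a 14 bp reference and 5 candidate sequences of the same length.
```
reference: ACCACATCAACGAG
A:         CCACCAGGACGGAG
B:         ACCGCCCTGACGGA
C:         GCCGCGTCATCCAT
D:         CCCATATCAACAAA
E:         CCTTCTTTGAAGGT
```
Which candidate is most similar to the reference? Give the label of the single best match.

D

Hamming distances to reference — A: 7; B: 7; C: 6; D: 4; E: 9.
Smallest is D with 4 mismatches.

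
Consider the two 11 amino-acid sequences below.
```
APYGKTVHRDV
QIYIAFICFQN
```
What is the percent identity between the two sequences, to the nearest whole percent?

10 positions differ (1, 2, 4, 5, 6, 7, 8, 9, 10, 11), so 1 of 11 match: 1/11 = 9.091%.

9%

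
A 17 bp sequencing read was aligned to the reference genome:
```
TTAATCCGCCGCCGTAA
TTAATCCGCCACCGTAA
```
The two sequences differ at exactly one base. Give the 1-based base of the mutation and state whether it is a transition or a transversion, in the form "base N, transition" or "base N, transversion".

base 11, transition

The sequences differ only at base 11: G→A (purine→purine), a transition.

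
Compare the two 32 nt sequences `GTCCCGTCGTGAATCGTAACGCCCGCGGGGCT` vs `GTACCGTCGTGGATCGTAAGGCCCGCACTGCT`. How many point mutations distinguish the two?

Mismatches (1-based): site 3: C→A; site 12: A→G; site 20: C→G; site 27: G→A; site 28: G→C; site 29: G→T.

6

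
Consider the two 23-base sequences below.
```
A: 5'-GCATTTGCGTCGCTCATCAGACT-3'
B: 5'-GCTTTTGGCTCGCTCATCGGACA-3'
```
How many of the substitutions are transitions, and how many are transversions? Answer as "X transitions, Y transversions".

Mismatches (1-based):
position 3: A→T (purine→pyrimidine, transversion)
position 8: C→G (pyrimidine→purine, transversion)
position 9: G→C (purine→pyrimidine, transversion)
position 19: A→G (purine→purine, transition)
position 23: T→A (pyrimidine→purine, transversion)

1 transition, 4 transversions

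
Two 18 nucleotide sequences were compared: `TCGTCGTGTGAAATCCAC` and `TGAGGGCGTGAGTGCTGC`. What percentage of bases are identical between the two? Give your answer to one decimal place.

44.4%

Mismatches at positions 2, 3, 4, 5, 7, 12, 13, 14, 16, 17 (1-based): 10 of 18.
Identical positions: 8/18 = 44.44% → 44.4%.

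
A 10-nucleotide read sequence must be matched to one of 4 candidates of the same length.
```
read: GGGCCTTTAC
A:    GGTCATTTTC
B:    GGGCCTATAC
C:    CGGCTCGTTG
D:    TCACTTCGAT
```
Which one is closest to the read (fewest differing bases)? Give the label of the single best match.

B

A differs at 3 bases; B differs at 1 base; C differs at 6 bases; D differs at 7 bases. The closest is B.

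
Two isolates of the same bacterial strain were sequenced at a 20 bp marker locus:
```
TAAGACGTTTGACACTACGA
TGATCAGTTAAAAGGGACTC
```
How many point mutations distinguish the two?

12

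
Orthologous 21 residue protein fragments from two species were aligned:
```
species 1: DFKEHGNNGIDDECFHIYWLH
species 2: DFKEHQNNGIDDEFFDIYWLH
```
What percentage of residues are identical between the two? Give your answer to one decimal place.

Mismatches at positions 6, 14, 16 (1-based): 3 of 21.
Identical positions: 18/21 = 85.71% → 85.7%.

85.7%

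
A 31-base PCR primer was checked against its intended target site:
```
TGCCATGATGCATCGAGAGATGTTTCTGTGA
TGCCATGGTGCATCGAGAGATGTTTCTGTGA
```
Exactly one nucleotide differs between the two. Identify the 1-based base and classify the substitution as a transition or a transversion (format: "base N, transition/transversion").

The sequences differ only at base 8: A→G (purine→purine), a transition.

base 8, transition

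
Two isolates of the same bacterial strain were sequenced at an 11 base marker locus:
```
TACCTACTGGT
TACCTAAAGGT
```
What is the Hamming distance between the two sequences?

2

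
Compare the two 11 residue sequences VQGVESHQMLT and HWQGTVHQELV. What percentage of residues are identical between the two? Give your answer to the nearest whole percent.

8 positions differ (1, 2, 3, 4, 5, 6, 9, 11), so 3 of 11 match: 3/11 = 27.27%.

27%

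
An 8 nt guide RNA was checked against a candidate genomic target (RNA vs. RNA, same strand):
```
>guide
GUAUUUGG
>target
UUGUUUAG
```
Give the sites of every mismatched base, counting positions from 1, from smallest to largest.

1, 3, 7

Differences at site 1 (G→U), site 3 (A→G), site 7 (G→A).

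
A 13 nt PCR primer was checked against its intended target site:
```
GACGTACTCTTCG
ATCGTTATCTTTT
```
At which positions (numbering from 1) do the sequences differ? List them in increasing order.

1, 2, 6, 7, 12, 13

Scanning 1-based: 1: G/A; 2: A/T; 6: A/T; 7: C/A; 12: C/T; 13: G/T.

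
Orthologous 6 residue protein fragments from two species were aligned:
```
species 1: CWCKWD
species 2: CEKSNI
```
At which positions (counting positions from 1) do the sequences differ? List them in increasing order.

2, 3, 4, 5, 6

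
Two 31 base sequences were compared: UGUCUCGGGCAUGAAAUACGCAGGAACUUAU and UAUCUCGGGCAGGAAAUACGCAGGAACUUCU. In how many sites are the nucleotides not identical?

3

Mismatches (1-based): site 2: G→A; site 12: U→G; site 30: A→C.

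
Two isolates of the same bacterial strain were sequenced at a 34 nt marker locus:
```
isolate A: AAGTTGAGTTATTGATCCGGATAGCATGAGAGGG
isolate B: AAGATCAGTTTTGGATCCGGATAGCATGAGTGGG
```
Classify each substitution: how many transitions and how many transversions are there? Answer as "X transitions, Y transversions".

0 transitions, 5 transversions

Mismatches (1-based):
base 4: T→A (pyrimidine→purine, transversion)
base 6: G→C (purine→pyrimidine, transversion)
base 11: A→T (purine→pyrimidine, transversion)
base 13: T→G (pyrimidine→purine, transversion)
base 31: A→T (purine→pyrimidine, transversion)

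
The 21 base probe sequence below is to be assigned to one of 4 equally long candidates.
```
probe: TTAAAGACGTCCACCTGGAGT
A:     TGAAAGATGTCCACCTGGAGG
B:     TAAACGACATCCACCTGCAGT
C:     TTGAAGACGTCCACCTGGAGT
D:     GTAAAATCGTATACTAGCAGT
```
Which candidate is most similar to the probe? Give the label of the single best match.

C

A differs at 3 sites; B differs at 4 sites; C differs at 1 site; D differs at 8 sites. The closest is C.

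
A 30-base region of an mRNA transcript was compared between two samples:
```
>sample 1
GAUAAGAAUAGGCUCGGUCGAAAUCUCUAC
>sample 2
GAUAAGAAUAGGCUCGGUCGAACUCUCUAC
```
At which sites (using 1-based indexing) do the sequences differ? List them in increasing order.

23

Scanning 1-based: 23: A/C.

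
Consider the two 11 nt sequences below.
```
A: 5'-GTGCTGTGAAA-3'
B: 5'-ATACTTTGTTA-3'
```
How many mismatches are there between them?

The sequences differ at positions 1, 3, 6, 9, 10 (1-based) — 5 in total.

5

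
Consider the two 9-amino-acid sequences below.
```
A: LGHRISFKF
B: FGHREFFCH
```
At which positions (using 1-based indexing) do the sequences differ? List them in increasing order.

Scanning 1-based: 1: L/F; 5: I/E; 6: S/F; 8: K/C; 9: F/H.

1, 5, 6, 8, 9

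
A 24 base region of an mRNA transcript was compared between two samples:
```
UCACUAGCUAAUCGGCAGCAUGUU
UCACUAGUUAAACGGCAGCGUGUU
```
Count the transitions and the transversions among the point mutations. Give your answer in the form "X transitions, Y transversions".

Mismatches (1-based):
site 8: C→U (pyrimidine→pyrimidine, transition)
site 12: U→A (pyrimidine→purine, transversion)
site 20: A→G (purine→purine, transition)

2 transitions, 1 transversion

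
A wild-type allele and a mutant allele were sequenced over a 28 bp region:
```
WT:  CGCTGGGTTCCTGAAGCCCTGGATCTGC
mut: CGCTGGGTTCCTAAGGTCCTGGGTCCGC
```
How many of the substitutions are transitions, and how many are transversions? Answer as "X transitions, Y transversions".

5 transitions, 0 transversions

Transitions (purine↔purine or pyrimidine↔pyrimidine): 13 G→A, 15 A→G, 17 C→T, 23 A→G, 26 T→C.
Transversions (purine↔pyrimidine): none.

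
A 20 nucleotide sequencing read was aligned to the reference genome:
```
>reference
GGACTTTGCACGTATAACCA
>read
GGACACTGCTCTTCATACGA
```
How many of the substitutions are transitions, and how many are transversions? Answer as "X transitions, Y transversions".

1 transition, 7 transversions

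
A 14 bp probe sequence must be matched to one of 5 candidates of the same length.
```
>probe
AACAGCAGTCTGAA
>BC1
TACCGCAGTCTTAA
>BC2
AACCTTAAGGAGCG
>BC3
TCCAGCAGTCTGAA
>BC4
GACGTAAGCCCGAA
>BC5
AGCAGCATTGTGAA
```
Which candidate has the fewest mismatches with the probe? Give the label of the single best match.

Hamming distances to probe — BC1: 3; BC2: 9; BC3: 2; BC4: 6; BC5: 3.
Smallest is BC3 with 2 mismatches.

BC3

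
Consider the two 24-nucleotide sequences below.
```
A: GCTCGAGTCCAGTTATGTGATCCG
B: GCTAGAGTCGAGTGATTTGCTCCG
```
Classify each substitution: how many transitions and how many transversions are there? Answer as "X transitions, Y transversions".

Mismatches (1-based):
position 4: C→A (pyrimidine→purine, transversion)
position 10: C→G (pyrimidine→purine, transversion)
position 14: T→G (pyrimidine→purine, transversion)
position 17: G→T (purine→pyrimidine, transversion)
position 20: A→C (purine→pyrimidine, transversion)

0 transitions, 5 transversions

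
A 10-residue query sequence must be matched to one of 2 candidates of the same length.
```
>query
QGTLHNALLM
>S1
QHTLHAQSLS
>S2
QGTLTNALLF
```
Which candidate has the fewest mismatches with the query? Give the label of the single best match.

Hamming distances to query — S1: 5; S2: 2.
Smallest is S2 with 2 mismatches.

S2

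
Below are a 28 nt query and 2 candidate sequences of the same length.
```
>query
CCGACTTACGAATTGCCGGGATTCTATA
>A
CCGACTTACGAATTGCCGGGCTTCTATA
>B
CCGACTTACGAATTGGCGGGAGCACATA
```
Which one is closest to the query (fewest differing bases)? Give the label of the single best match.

A differs at 1 base; B differs at 5 bases. The closest is A.

A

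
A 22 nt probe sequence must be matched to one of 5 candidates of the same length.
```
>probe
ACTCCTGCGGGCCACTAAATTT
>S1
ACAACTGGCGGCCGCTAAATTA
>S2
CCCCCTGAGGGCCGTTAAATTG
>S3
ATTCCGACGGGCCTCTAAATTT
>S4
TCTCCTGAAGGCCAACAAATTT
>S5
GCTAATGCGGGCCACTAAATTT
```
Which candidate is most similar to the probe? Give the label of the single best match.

S1 differs at 6 sites; S2 differs at 6 sites; S3 differs at 4 sites; S4 differs at 5 sites; S5 differs at 3 sites. The closest is S5.

S5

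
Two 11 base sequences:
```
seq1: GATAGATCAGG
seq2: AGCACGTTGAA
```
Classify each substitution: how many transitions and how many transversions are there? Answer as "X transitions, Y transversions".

8 transitions, 1 transversion

Transitions (purine↔purine or pyrimidine↔pyrimidine): 1 G→A, 2 A→G, 3 T→C, 6 A→G, 8 C→T, 9 A→G, 10 G→A, 11 G→A.
Transversions (purine↔pyrimidine): 5 G→C.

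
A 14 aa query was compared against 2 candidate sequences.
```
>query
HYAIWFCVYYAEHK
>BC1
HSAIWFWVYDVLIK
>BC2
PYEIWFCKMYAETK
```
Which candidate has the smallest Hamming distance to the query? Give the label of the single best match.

BC2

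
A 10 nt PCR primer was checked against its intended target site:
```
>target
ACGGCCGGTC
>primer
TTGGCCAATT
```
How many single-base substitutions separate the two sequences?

Comparing position by position, 5 sites differ: 1 (A/T), 2 (C/T), 7 (G/A), 8 (G/A), 10 (C/T).

5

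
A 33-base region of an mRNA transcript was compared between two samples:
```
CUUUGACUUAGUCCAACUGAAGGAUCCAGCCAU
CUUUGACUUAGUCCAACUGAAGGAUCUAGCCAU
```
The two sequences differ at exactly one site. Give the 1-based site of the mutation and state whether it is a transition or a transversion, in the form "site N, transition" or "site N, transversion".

The sequences differ only at site 27: C→U (pyrimidine→pyrimidine), a transition.

site 27, transition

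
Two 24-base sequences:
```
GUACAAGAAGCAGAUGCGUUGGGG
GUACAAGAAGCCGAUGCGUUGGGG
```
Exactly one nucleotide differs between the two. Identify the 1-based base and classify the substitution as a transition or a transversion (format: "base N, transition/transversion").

Base 12 changes A→C. A is a purine and C is a pyrimidine, so this is a transversion.

base 12, transversion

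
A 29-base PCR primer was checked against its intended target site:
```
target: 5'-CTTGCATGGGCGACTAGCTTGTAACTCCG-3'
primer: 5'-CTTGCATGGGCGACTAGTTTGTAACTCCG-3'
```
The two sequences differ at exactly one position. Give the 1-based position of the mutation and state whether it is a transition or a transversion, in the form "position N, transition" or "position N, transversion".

position 18, transition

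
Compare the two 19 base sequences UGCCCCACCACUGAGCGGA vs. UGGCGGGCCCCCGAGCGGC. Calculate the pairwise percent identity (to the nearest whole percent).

63%

Mismatches at positions 3, 5, 6, 7, 10, 12, 19 (1-based): 7 of 19.
Identical positions: 12/19 = 63.16% → 63%.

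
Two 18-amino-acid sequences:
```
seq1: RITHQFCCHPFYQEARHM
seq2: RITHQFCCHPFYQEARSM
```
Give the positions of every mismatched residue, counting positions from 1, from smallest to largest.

17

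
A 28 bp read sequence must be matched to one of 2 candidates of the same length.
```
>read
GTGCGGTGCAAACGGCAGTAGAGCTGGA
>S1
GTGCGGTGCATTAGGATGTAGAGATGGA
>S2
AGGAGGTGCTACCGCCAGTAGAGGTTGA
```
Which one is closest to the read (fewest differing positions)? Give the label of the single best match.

S1

S1 differs at 6 positions; S2 differs at 8 positions. The closest is S1.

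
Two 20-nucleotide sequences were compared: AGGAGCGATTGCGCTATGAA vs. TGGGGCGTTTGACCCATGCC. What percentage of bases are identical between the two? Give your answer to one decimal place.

60.0%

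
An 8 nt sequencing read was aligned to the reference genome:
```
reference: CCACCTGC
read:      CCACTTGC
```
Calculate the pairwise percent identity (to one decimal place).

87.5%

1 position differs (5), so 7 of 8 match: 7/8 = 87.5%.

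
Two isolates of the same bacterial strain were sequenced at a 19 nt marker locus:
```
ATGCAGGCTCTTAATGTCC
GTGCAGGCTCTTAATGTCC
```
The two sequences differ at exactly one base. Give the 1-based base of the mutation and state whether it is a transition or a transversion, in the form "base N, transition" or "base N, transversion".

base 1, transition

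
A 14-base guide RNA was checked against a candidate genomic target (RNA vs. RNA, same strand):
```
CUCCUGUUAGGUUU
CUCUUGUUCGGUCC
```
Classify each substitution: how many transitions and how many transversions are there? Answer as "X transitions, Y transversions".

3 transitions, 1 transversion

Transitions (purine↔purine or pyrimidine↔pyrimidine): 4 C→U, 13 U→C, 14 U→C.
Transversions (purine↔pyrimidine): 9 A→C.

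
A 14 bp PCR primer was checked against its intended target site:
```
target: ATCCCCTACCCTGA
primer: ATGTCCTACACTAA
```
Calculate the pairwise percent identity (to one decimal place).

71.4%

Mismatches at positions 3, 4, 10, 13 (1-based): 4 of 14.
Identical positions: 10/14 = 71.43% → 71.4%.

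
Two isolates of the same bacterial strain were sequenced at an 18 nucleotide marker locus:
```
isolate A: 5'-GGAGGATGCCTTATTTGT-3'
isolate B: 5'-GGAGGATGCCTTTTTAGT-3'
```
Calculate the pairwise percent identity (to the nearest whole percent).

89%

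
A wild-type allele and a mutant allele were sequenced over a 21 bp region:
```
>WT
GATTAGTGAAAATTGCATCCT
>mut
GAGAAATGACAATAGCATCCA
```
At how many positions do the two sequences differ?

6

Mismatches (1-based): position 3: T→G; position 4: T→A; position 6: G→A; position 10: A→C; position 14: T→A; position 21: T→A.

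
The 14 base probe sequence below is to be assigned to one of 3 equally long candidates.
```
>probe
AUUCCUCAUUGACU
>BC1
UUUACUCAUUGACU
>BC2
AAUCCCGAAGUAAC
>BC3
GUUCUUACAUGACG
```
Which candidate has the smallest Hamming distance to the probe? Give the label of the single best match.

Hamming distances to probe — BC1: 2; BC2: 8; BC3: 6.
Smallest is BC1 with 2 mismatches.

BC1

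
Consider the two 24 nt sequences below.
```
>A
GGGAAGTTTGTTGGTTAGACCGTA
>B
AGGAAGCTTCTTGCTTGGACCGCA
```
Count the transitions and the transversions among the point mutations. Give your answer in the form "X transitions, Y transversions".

4 transitions, 2 transversions

Mismatches (1-based):
position 1: G→A (purine→purine, transition)
position 7: T→C (pyrimidine→pyrimidine, transition)
position 10: G→C (purine→pyrimidine, transversion)
position 14: G→C (purine→pyrimidine, transversion)
position 17: A→G (purine→purine, transition)
position 23: T→C (pyrimidine→pyrimidine, transition)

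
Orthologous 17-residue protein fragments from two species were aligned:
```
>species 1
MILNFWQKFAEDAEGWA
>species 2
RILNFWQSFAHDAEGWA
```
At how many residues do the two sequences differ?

3

Comparing position by position, 3 residues differ: 1 (M/R), 8 (K/S), 11 (E/H).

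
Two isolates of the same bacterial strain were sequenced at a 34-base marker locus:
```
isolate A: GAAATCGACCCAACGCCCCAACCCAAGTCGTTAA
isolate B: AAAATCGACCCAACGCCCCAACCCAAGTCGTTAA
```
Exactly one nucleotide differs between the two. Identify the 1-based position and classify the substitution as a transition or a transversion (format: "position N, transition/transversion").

The sequences differ only at position 1: G→A (purine→purine), a transition.

position 1, transition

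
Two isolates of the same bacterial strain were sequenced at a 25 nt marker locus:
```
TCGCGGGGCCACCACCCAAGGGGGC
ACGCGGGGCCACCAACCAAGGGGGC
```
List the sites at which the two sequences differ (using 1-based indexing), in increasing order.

1, 15

Scanning 1-based: 1: T/A; 15: C/A.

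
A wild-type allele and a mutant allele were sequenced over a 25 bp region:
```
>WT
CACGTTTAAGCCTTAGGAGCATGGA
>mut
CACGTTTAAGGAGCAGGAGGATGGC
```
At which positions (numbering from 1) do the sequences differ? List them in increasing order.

Differences at position 11 (C→G), position 12 (C→A), position 13 (T→G), position 14 (T→C), position 20 (C→G), position 25 (A→C).

11, 12, 13, 14, 20, 25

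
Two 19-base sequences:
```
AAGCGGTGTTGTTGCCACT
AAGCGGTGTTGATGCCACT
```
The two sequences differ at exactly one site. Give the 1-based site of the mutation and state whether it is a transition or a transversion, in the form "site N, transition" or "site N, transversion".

site 12, transversion

Site 12 changes T→A. T is a pyrimidine and A is a purine, so this is a transversion.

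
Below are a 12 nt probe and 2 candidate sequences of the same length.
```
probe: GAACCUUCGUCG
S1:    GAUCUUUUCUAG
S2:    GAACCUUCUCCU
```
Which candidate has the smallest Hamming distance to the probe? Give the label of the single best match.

S1 differs at 5 positions; S2 differs at 3 positions. The closest is S2.

S2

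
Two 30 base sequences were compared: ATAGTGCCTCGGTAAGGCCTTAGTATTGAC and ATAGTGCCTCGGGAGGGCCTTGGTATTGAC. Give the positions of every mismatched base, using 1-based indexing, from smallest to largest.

Scanning 1-based: 13: T/G; 15: A/G; 22: A/G.

13, 15, 22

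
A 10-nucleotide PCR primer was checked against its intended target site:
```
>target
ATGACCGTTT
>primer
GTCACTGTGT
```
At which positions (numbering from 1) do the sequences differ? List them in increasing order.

1, 3, 6, 9

Scanning 1-based: 1: A/G; 3: G/C; 6: C/T; 9: T/G.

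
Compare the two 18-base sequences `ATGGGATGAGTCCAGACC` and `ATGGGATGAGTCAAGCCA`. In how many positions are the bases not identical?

Comparing position by position, 3 positions differ: 13 (C/A), 16 (A/C), 18 (C/A).

3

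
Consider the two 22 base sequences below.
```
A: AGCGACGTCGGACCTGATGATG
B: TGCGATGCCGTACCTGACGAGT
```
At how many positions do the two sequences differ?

7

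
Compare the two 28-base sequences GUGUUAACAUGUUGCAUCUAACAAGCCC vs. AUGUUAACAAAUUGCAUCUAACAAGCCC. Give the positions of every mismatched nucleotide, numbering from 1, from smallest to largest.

Differences at position 1 (G→A), position 10 (U→A), position 11 (G→A).

1, 10, 11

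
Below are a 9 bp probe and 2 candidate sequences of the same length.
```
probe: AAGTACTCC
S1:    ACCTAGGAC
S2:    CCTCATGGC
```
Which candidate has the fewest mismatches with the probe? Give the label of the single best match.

S1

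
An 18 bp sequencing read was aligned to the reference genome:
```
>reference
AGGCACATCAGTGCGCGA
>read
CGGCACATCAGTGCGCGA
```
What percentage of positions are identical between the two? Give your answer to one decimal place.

1 position differs (1), so 17 of 18 match: 17/18 = 94.44%.

94.4%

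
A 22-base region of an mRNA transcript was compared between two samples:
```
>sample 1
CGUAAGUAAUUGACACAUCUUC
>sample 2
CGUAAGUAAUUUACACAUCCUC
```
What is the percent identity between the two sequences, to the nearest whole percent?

91%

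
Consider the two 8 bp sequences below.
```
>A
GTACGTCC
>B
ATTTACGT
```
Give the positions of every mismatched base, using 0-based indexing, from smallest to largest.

0, 2, 3, 4, 5, 6, 7

Scanning 0-based: 0: G/A; 2: A/T; 3: C/T; 4: G/A; 5: T/C; 6: C/G; 7: C/T.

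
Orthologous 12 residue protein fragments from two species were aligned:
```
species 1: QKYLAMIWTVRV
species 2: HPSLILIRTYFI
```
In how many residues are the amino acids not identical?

Comparing position by position, 9 residues differ: 1 (Q/H), 2 (K/P), 3 (Y/S), 5 (A/I), 6 (M/L), 8 (W/R), 10 (V/Y), 11 (R/F), 12 (V/I).

9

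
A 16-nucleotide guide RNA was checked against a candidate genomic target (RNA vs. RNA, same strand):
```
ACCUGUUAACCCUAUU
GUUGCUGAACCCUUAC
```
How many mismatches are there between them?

The sequences differ at positions 1, 2, 3, 4, 5, 7, 14, 15, 16 (1-based) — 9 in total.

9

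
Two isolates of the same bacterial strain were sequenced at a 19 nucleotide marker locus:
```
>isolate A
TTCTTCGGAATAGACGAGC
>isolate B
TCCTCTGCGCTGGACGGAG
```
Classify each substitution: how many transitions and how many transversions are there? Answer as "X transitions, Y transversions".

7 transitions, 3 transversions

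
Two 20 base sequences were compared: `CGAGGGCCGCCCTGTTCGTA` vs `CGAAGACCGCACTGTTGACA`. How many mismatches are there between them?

Comparing position by position, 6 positions differ: 4 (G/A), 6 (G/A), 11 (C/A), 17 (C/G), 18 (G/A), 19 (T/C).

6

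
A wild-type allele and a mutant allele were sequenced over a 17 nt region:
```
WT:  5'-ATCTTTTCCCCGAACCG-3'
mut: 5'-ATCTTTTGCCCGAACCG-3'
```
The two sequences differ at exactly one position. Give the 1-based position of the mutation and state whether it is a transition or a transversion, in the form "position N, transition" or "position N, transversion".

Position 8 changes C→G. C is a pyrimidine and G is a purine, so this is a transversion.

position 8, transversion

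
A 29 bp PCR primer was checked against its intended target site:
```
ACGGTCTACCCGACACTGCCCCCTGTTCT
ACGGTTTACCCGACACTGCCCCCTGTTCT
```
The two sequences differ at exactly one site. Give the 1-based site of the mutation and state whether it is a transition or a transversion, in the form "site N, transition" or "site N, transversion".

site 6, transition

Site 6 changes C→T. C is a pyrimidine and T is a pyrimidine, so this is a transition.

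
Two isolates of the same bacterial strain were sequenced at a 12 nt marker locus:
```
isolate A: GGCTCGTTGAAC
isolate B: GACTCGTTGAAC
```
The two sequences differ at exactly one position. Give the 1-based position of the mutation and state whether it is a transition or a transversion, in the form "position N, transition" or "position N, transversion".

position 2, transition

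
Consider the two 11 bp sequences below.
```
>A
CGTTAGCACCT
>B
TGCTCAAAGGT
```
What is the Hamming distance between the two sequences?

7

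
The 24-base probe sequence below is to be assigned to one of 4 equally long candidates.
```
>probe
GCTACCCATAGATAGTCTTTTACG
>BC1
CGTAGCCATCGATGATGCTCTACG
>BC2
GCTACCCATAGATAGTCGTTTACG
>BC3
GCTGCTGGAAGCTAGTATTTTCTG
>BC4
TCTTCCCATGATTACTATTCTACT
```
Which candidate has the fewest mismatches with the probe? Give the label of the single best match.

Hamming distances to probe — BC1: 9; BC2: 1; BC3: 9; BC4: 9.
Smallest is BC2 with 1 mismatch.

BC2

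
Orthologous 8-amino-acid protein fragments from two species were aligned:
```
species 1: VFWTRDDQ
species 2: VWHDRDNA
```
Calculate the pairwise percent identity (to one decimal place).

5 positions differ (2, 3, 4, 7, 8), so 3 of 8 match: 3/8 = 37.5%.

37.5%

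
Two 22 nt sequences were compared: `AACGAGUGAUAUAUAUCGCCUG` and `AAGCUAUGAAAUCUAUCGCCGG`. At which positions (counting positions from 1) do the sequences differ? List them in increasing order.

Differences at position 3 (C→G), position 4 (G→C), position 5 (A→U), position 6 (G→A), position 10 (U→A), position 13 (A→C), position 21 (U→G).

3, 4, 5, 6, 10, 13, 21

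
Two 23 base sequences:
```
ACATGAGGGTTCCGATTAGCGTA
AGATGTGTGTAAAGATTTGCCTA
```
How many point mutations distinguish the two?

8

Comparing position by position, 8 sites differ: 2 (C/G), 6 (A/T), 8 (G/T), 11 (T/A), 12 (C/A), 13 (C/A), 18 (A/T), 21 (G/C).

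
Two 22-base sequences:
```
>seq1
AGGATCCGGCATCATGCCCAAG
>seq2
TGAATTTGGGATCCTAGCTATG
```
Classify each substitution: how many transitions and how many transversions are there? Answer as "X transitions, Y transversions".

Transitions (purine↔purine or pyrimidine↔pyrimidine): 3 G→A, 6 C→T, 7 C→T, 16 G→A, 19 C→T.
Transversions (purine↔pyrimidine): 1 A→T, 10 C→G, 14 A→C, 17 C→G, 21 A→T.

5 transitions, 5 transversions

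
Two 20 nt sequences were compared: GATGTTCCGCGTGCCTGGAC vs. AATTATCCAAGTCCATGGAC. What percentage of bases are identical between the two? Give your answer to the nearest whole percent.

Mismatches at positions 1, 4, 5, 9, 10, 13, 15 (1-based): 7 of 20.
Identical positions: 13/20 = 65% → 65%.

65%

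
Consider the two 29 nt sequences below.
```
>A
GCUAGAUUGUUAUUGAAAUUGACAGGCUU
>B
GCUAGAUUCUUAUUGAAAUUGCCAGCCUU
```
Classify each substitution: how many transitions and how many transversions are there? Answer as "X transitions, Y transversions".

Mismatches (1-based):
base 9: G→C (purine→pyrimidine, transversion)
base 22: A→C (purine→pyrimidine, transversion)
base 26: G→C (purine→pyrimidine, transversion)

0 transitions, 3 transversions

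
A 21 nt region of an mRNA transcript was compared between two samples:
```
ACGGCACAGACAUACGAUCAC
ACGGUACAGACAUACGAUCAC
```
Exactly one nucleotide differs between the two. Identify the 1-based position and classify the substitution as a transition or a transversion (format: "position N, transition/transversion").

position 5, transition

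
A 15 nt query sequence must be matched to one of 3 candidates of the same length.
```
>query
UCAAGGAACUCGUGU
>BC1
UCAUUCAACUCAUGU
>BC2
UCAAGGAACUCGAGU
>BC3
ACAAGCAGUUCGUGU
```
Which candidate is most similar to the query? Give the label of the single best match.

BC1 differs at 4 sites; BC2 differs at 1 site; BC3 differs at 4 sites. The closest is BC2.

BC2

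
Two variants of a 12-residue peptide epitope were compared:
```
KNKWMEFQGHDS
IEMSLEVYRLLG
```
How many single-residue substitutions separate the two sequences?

11

The sequences differ at positions 1, 2, 3, 4, 5, 7, 8, 9, 10, 11, 12 (1-based) — 11 in total.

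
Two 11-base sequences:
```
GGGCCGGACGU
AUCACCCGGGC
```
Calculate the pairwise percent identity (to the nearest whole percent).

9 positions differ (1, 2, 3, 4, 6, 7, 8, 9, 11), so 2 of 11 match: 2/11 = 18.18%.

18%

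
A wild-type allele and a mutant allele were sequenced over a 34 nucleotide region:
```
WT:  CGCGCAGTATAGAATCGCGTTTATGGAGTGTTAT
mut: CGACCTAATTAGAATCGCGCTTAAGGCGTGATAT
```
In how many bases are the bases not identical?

10

The sequences differ at bases 3, 4, 6, 7, 8, 9, 20, 24, 27, 31 (1-based) — 10 in total.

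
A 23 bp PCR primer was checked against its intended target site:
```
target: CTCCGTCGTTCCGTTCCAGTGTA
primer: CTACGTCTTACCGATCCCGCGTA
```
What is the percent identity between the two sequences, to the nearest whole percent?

74%

6 positions differ (3, 8, 10, 14, 18, 20), so 17 of 23 match: 17/23 = 73.91%.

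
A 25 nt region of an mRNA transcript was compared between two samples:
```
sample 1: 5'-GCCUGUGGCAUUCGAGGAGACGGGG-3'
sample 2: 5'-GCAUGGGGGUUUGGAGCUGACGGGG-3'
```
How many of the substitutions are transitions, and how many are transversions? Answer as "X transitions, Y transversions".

0 transitions, 7 transversions

Transitions (purine↔purine or pyrimidine↔pyrimidine): none.
Transversions (purine↔pyrimidine): 3 C→A, 6 U→G, 9 C→G, 10 A→U, 13 C→G, 17 G→C, 18 A→U.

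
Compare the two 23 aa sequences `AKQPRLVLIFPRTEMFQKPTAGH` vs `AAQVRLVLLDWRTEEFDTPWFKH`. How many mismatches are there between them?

11

Comparing position by position, 11 positions differ: 2 (K/A), 4 (P/V), 9 (I/L), 10 (F/D), 11 (P/W), 15 (M/E), 17 (Q/D), 18 (K/T), 20 (T/W), 21 (A/F), 22 (G/K).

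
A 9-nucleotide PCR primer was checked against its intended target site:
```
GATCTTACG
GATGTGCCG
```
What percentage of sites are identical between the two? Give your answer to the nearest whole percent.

67%

3 positions differ (4, 6, 7), so 6 of 9 match: 6/9 = 66.67%.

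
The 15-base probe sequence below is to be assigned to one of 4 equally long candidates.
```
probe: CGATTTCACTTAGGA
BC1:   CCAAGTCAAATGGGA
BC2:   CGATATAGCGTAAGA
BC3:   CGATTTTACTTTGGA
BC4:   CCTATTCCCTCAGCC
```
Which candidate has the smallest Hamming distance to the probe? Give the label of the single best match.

Hamming distances to probe — BC1: 6; BC2: 5; BC3: 2; BC4: 7.
Smallest is BC3 with 2 mismatches.

BC3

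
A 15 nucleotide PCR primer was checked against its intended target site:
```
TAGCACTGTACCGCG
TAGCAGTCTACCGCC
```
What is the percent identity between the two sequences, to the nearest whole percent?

80%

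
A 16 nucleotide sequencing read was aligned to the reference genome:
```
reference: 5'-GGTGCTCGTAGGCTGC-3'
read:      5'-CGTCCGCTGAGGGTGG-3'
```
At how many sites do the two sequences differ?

Mismatches (1-based): site 1: G→C; site 4: G→C; site 6: T→G; site 8: G→T; site 9: T→G; site 13: C→G; site 16: C→G.

7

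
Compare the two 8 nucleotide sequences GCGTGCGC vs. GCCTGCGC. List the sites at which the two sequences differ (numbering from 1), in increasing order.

Differences at site 3 (G→C).

3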